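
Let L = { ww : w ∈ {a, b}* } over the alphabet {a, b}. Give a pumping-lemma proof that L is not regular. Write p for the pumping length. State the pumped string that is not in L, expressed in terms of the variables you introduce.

a^{p+k} b^p a^p b^p

Assume L is regular; let p be its pumping constant.
Take w = a^p b^p a^p b^p = uu where u = a^pb^p; then w ∈ L and |w| = 4p ≥ p.
The pumping lemma gives a decomposition w = xyz where |xy| ≤ p and y is nonempty.
Since the first p symbols of w are all a's and |xy| ≤ p, y lies entirely in the leading a-block: y = a^k for some k with 1 ≤ k ≤ p.
Pump with i = 2: xy^2z = a^{p+k} b^p a^p b^p, of length 4p+k. Suppose this equals vv. The string starts with a and ends with b, so v does too; thus the boundary between the two copies of v is a b→a transition. There is exactly one such transition, at position 2p+k, so |v| = 2p+k and |vv| = 4p+2k ≠ 4p+k since k ≥ 1. So xy^2z ∉ L.
Contradiction. Therefore L is not regular.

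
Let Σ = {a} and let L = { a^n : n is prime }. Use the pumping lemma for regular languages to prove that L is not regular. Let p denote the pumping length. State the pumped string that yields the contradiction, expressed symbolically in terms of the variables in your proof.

a^{q(1+k)}

Toward a contradiction, assume L is regular with pumping length p.
Let q be a prime with q ≥ p+2 (infinitely many primes exist), and take w = a^q ∈ L with |w| = q ≥ p.
The pumping lemma gives a decomposition w = xyz where |xy| ≤ p and |y| > 0.
Then y = a^k for some k with 1 ≤ k ≤ p.
Since 1 ≤ k ≤ p, |xz| = q-k. Pump with i = q+1: |xy^{q+1}z| = (q-k)+(q+1)k = q+qk = q(1+k), which is composite (both factors ≥ 2). So xy^{q+1}z = a^{q(1+k)} ∉ L.
Contradiction. Therefore L is not regular.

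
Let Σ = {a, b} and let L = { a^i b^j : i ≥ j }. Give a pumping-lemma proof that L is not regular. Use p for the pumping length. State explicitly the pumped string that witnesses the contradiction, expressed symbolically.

Suppose for contradiction that L is regular, and let p be the pumping length.
Choose w = a^p b^p ∈ L, with |w| = 2p ≥ p.
Write w = xyz as guaranteed by the lemma, with |xy| ≤ p and y is nonempty.
The first p characters of w are a's, so xy (and hence y) consists only of a's. Write y = a^k, 1 ≤ k ≤ p.
Consider xy^0z = xz = a^{p-k} b^p. Since k ≥ 1, the a-count p-k is less than p, so i ≥ j fails; thus xz ∉ L.
This is a contradiction; hence L is not regular.

a^{p-k} b^p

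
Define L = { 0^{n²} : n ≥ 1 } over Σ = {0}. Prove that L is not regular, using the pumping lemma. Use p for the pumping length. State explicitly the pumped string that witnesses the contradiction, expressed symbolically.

0^{p²+k}

Assume L is regular. Let p be the pumping length given by the pumping lemma.
Take w = 0^{p²} ∈ L with |w| = p² ≥ p.
Write w = xyz as guaranteed by the lemma, with |xy| ≤ p and |y| > 0.
Then y = 0^k for some k with 1 ≤ k ≤ p.
Pump with i = 2: xy^2z = 0^{p²+k}. Since 1 ≤ k ≤ p, p² < p²+k ≤ p²+p < (p+1)², so p²+k lies strictly between consecutive squares and is not a perfect square. So xy^2z ∉ L.
This contradicts the pumping lemma, so L is not regular.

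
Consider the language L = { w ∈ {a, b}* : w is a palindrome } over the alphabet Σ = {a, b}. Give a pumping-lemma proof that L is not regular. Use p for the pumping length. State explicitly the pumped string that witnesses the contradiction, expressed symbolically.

a^{p+k} b a^p

Assume L is regular. Let p be the pumping length given by the pumping lemma.
Take w = a^p b a^p, a palindrome of length 2p+1 ≥ p.
The pumping lemma gives a decomposition w = xyz where |xy| ≤ p and y is nonempty.
Because |xy| ≤ p and w begins with p copies of a, we have y = a^k with 1 ≤ k ≤ p.
Pump with i = 2: xy^2z = a^{p+k} b a^p. Its reverse is a^p b a^{p+k}, which differs from xy^2z since k ≥ 1. So xy^2z is not a palindrome and xy^2z ∉ L.
This is a contradiction; hence L is not regular.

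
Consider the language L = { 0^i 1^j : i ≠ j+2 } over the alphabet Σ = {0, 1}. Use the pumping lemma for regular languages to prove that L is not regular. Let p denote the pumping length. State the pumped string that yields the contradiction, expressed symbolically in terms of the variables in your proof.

0^{p+p!} 1^{p+p!-2}

Assume L is regular; let p be its pumping constant.
Choose w = 0^p 1^{p+p!-2}. Since p ≠ (p+p!-2)+2 = p+p!, w ∈ L; and |w| ≥ p.
By the pumping lemma, w = xyz with |xy| ≤ p and |y| > 0.
The first p characters of w are 0's, so xy (and hence y) consists only of 0's. Write y = 0^k, 1 ≤ k ≤ p.
Since 1 ≤ k ≤ p, k divides p!; set t = 1 + p!/k. Then xy^t z has p + (p!/k)·k = p + p! copies of 0. Now the 0-count is p+p! and (1-count)+2 = (p+p!-2)+2 = p+p!, so i ≠ j+2 fails. So xy^t z = 0^{p+p!} 1^{p+p!-2} ∉ L.
This is a contradiction; hence L is not regular.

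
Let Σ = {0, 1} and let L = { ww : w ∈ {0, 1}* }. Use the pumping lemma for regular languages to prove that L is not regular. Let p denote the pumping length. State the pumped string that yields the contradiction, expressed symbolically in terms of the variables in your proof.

Assume L is regular. Let p be the pumping length given by the pumping lemma.
Take w = 0^p 1^p 0^p 1^p = uu where u = 0^p1^p; then w ∈ L and |w| = 4p ≥ p.
Write w = xyz as guaranteed by the lemma, with |xy| ≤ p and |y| ≥ 1.
Because |xy| ≤ p and w begins with p copies of 0, we have y = 0^k with 1 ≤ k ≤ p.
Pump with i = 2: xy^2z = 0^{p+k} 1^p 0^p 1^p, of length 4p+k. Suppose this equals vv. The string starts with 0 and ends with 1, so v does too; thus the boundary between the two copies of v is a 1→0 transition. There is exactly one such transition, at position 2p+k, so |v| = 2p+k and |vv| = 4p+2k ≠ 4p+k since k ≥ 1. So xy^2z ∉ L.
Contradiction. Therefore L is not regular.

0^{p+k} 1^p 0^p 1^p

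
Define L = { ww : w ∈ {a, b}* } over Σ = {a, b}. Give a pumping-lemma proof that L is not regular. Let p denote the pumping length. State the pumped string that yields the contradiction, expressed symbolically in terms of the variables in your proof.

a^{p+k} b^p a^p b^p

Toward a contradiction, assume L is regular with pumping length p.
Take w = a^p b^p a^p b^p = uu where u = a^pb^p; then w ∈ L and |w| = 4p ≥ p.
By the pumping lemma, w = xyz with |xy| ≤ p and |y| > 0.
The first p characters of w are a's, so xy (and hence y) consists only of a's. Write y = a^k, 1 ≤ k ≤ p.
Pump with i = 2: xy^2z = a^{p+k} b^p a^p b^p, of length 4p+k. Suppose this equals vv. The string starts with a and ends with b, so v does too; thus the boundary between the two copies of v is a b→a transition. There is exactly one such transition, at position 2p+k, so |v| = 2p+k and |vv| = 4p+2k ≠ 4p+k since k ≥ 1. So xy^2z ∉ L.
This contradicts the pumping lemma, so L is not regular.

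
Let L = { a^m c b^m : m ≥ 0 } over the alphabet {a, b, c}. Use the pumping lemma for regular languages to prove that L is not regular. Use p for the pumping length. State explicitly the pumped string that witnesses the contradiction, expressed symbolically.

Assume L is regular. Let p be the pumping length given by the pumping lemma.
Take w = a^p c b^p ∈ L with |w| = 2p+1 ≥ p.
Write w = xyz as guaranteed by the lemma, with |xy| ≤ p and |y| ≥ 1.
Since the first p symbols of w are all a's and |xy| ≤ p, y lies entirely in the leading a-block: y = a^k for some k with 1 ≤ k ≤ p.
Pump with i = 2: xy^2z = a^{p+k} c b^p, which would require p+k = p. But k ≥ 1, so xy^2z ∉ L.
This is a contradiction; hence L is not regular.

a^{p+k} c b^p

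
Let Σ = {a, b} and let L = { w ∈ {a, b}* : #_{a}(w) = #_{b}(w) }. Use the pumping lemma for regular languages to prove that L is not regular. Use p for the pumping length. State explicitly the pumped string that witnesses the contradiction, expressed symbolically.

a^{p+k} b^p

Assume L is regular. Let p be the pumping length given by the pumping lemma.
Choose w = a^p b^p ∈ L with |w| = 2p ≥ p.
The pumping lemma gives a decomposition w = xyz where |xy| ≤ p and y is nonempty.
Since the first p symbols of w are all a's and |xy| ≤ p, y lies entirely in the leading a-block: y = a^k for some k with 1 ≤ k ≤ p.
Pump with i = 2: xy^2z = a^{p+k} b^p has p+k occurrences of a but only p of b. Since k ≥ 1 the counts differ, so xy^2z ∉ L.
Contradiction. Therefore L is not regular.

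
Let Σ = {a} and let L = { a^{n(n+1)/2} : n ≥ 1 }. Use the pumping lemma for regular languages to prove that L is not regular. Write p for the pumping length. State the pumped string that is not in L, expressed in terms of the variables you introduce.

a^{p(p+1)/2+k}

Suppose for contradiction that L is regular, and let p be the pumping length.
Take w = a^{p(p+1)/2} ∈ L with |w| = p(p+1)/2 ≥ p.
By the pumping lemma, w = xyz with |xy| ≤ p and |y| ≥ 1.
Then y = a^k for some k with 1 ≤ k ≤ p.
Pump with i = 2: xy^2z = a^{p(p+1)/2+k}. Since 1 ≤ k ≤ p, p(p+1)/2 < p(p+1)/2+k ≤ p(p+1)/2+p < (p+1)(p+2)/2, so p(p+1)/2+k is strictly between consecutive triangular numbers. So xy^2z ∉ L.
This contradicts the pumping lemma, so L is not regular.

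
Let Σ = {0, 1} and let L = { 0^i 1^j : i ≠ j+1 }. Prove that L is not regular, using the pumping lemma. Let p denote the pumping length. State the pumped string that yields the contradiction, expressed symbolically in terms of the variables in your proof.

0^{p+p!} 1^{p+p!-1}

Toward a contradiction, assume L is regular with pumping length p.
Choose w = 0^p 1^{p+p!-1}. Since p ≠ (p+p!-1)+1 = p+p!, w ∈ L; and |w| ≥ p.
Write w = xyz as guaranteed by the lemma, with |xy| ≤ p and |y| > 0.
Since the first p symbols of w are all 0's and |xy| ≤ p, y lies entirely in the leading 0-block: y = 0^k for some k with 1 ≤ k ≤ p.
Since 1 ≤ k ≤ p, k divides p!; set t = 1 + p!/k. Then xy^t z has p + (p!/k)·k = p + p! copies of 0. Now the 0-count is p+p! and (1-count)+1 = (p+p!-1)+1 = p+p!, so i ≠ j+1 fails. So xy^t z = 0^{p+p!} 1^{p+p!-1} ∉ L.
This is a contradiction; hence L is not regular.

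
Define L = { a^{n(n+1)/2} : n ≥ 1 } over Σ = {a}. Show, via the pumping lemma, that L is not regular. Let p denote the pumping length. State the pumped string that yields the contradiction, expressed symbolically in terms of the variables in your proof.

Assume L is regular. Let p be the pumping length given by the pumping lemma.
Take w = a^{p(p+1)/2} ∈ L with |w| = p(p+1)/2 ≥ p.
Write w = xyz as guaranteed by the lemma, with |xy| ≤ p and |y| ≥ 1.
Then y = a^k for some k with 1 ≤ k ≤ p.
Pump with i = 2: xy^2z = a^{p(p+1)/2+k}. Since 1 ≤ k ≤ p, p(p+1)/2 < p(p+1)/2+k ≤ p(p+1)/2+p < (p+1)(p+2)/2, so p(p+1)/2+k is strictly between consecutive triangular numbers. So xy^2z ∉ L.
This contradicts the pumping lemma, so L is not regular.

a^{p(p+1)/2+k}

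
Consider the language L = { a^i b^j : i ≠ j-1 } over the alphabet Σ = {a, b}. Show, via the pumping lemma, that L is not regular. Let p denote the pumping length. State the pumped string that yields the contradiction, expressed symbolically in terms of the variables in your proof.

Toward a contradiction, assume L is regular with pumping length p.
Choose w = a^p b^{p+p!+1}. Since p ≠ (p+p!+1)-1 = p+p!, w ∈ L; and |w| ≥ p.
By the pumping lemma, w = xyz with |xy| ≤ p and |y| > 0.
Since the first p symbols of w are all a's and |xy| ≤ p, y lies entirely in the leading a-block: y = a^k for some k with 1 ≤ k ≤ p.
Since 1 ≤ k ≤ p, k divides p!; set t = 1 + p!/k. Then xy^t z has p + (p!/k)·k = p + p! copies of a. Now the a-count is p+p! and (b-count)-1 = (p+p!+1)-1 = p+p!, so i ≠ j-1 fails. So xy^t z = a^{p+p!} b^{p+p!+1} ∉ L.
This contradicts the pumping lemma, so L is not regular.

a^{p+p!} b^{p+p!+1}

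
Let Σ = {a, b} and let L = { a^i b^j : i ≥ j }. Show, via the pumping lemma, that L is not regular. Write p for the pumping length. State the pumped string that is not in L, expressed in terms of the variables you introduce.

Assume L is regular; let p be its pumping constant.
Choose w = a^p b^p ∈ L, with |w| = 2p ≥ p.
The pumping lemma gives a decomposition w = xyz where |xy| ≤ p and |y| ≥ 1.
Because |xy| ≤ p and w begins with p copies of a, we have y = a^k with 1 ≤ k ≤ p.
Consider xy^0z = xz = a^{p-k} b^p. Since k ≥ 1, the a-count p-k is less than p, so i ≥ j fails; thus xz ∉ L.
This contradicts the pumping lemma, so L is not regular.

a^{p-k} b^p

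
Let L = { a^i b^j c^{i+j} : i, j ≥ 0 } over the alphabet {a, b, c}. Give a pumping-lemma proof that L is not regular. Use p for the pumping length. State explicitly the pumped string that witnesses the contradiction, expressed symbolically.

a^{p+k} b^p c^{2p}

Suppose for contradiction that L is regular, and let p be the pumping length.
Take w = a^p b^p c^{2p} ∈ L (with i=j=p, i+j=2p), |w| = 4p ≥ p.
Write w = xyz as guaranteed by the lemma, with |xy| ≤ p and y is nonempty.
Because |xy| ≤ p and w begins with p copies of a, we have y = a^k with 1 ≤ k ≤ p.
Consider xy^2z = a^{p+k} b^p c^{2p}. Now the a- and b-counts sum to 2p+k, but the c-count is 2p ≠ 2p+k. So xy^2z ∉ L.
This contradicts the pumping lemma, so L is not regular.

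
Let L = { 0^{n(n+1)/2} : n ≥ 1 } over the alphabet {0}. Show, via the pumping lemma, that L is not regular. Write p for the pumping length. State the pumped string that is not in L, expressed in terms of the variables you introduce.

0^{p(p+1)/2+k}

Assume L is regular; let p be its pumping constant.
Take w = 0^{p(p+1)/2} ∈ L with |w| = p(p+1)/2 ≥ p.
The pumping lemma gives a decomposition w = xyz where |xy| ≤ p and |y| > 0.
Then y = 0^k for some k with 1 ≤ k ≤ p.
Pump with i = 2: xy^2z = 0^{p(p+1)/2+k}. Since 1 ≤ k ≤ p, p(p+1)/2 < p(p+1)/2+k ≤ p(p+1)/2+p < (p+1)(p+2)/2, so p(p+1)/2+k is strictly between consecutive triangular numbers. So xy^2z ∉ L.
This contradicts the pumping lemma, so L is not regular.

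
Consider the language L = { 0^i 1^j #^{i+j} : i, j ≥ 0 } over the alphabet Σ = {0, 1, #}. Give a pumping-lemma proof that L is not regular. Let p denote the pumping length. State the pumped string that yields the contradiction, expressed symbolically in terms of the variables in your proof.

Assume L is regular; let p be its pumping constant.
Take w = 0^p 1^p #^{2p} ∈ L (with i=j=p, i+j=2p), |w| = 4p ≥ p.
By the pumping lemma, w = xyz with |xy| ≤ p and y is nonempty.
Since the first p symbols of w are all 0's and |xy| ≤ p, y lies entirely in the leading 0-block: y = 0^k for some k with 1 ≤ k ≤ p.
Consider xy^2z = 0^{p+k} 1^p #^{2p}. Now the 0- and 1-counts sum to 2p+k, but the #-count is 2p ≠ 2p+k. So xy^2z ∉ L.
This is a contradiction; hence L is not regular.

0^{p+k} 1^p #^{2p}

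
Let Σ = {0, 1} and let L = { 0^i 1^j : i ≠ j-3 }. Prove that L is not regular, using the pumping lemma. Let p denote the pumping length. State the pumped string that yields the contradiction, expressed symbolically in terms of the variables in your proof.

Assume L is regular. Let p be the pumping length given by the pumping lemma.
Choose w = 0^p 1^{p+p!+3}. Since p ≠ (p+p!+3)-3 = p+p!, w ∈ L; and |w| ≥ p.
By the pumping lemma, w = xyz with |xy| ≤ p and |y| ≥ 1.
Since the first p symbols of w are all 0's and |xy| ≤ p, y lies entirely in the leading 0-block: y = 0^k for some k with 1 ≤ k ≤ p.
Since 1 ≤ k ≤ p, k divides p!; set t = 1 + p!/k. Then xy^t z has p + (p!/k)·k = p + p! copies of 0. Now the 0-count is p+p! and (1-count)-3 = (p+p!+3)-3 = p+p!, so i ≠ j-3 fails. So xy^t z = 0^{p+p!} 1^{p+p!+3} ∉ L.
This contradicts the pumping lemma, so L is not regular.

0^{p+p!} 1^{p+p!+3}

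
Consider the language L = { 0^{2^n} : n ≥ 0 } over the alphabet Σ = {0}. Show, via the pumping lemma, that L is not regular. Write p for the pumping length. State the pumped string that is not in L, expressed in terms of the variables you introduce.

0^{2^p+k}

Toward a contradiction, assume L is regular with pumping length p.
Take w = 0^{2^p} ∈ L with |w| = 2^p ≥ p.
By the pumping lemma, w = xyz with |xy| ≤ p and |y| > 0.
Then y = 0^k for some k with 1 ≤ k ≤ p.
Pump with i = 2: xy^2z = 0^{2^p+k}. Since 1 ≤ k ≤ p < 2^p, we have 2^p < 2^p+k < 2^{p+1}, so 2^p+k is not a power of 2. So xy^2z ∉ L.
This contradicts the pumping lemma, so L is not regular.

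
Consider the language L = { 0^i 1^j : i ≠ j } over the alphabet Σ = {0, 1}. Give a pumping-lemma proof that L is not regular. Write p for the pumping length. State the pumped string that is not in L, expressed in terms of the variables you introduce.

0^{p+p!} 1^{p+p!}

Assume L is regular; let p be its pumping constant.
Choose w = 0^p 1^{p+p!}. Since p ≠ p+p!, w ∈ L; and |w| ≥ p.
By the pumping lemma, w = xyz with |xy| ≤ p and |y| ≥ 1.
Since the first p symbols of w are all 0's and |xy| ≤ p, y lies entirely in the leading 0-block: y = 0^k for some k with 1 ≤ k ≤ p.
Since 1 ≤ k ≤ p, k divides p!; set t = 1 + p!/k. Then xy^t z has p + (p!/k)·k = p + p! copies of 0. Now the 0-count equals the 1-count, so i ≠ j fails. So xy^t z = 0^{p+p!} 1^{p+p!} ∉ L.
This is a contradiction; hence L is not regular.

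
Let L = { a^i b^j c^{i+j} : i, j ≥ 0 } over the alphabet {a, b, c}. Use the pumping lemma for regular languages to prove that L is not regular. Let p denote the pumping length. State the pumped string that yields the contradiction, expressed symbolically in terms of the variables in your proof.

a^{p+k} b^p c^{2p}

Toward a contradiction, assume L is regular with pumping length p.
Take w = a^p b^p c^{2p} ∈ L (with i=j=p, i+j=2p), |w| = 4p ≥ p.
Write w = xyz as guaranteed by the lemma, with |xy| ≤ p and y is nonempty.
Because |xy| ≤ p and w begins with p copies of a, we have y = a^k with 1 ≤ k ≤ p.
Consider xy^2z = a^{p+k} b^p c^{2p}. Now the a- and b-counts sum to 2p+k, but the c-count is 2p ≠ 2p+k. So xy^2z ∉ L.
This contradicts the pumping lemma, so L is not regular.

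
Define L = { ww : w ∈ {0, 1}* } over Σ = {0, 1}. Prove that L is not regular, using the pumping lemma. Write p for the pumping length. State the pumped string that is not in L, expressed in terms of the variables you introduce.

Assume L is regular. Let p be the pumping length given by the pumping lemma.
Take w = 0^p 1^p 0^p 1^p = uu where u = 0^p1^p; then w ∈ L and |w| = 4p ≥ p.
Write w = xyz as guaranteed by the lemma, with |xy| ≤ p and |y| > 0.
The first p characters of w are 0's, so xy (and hence y) consists only of 0's. Write y = 0^k, 1 ≤ k ≤ p.
Pump with i = 2: xy^2z = 0^{p+k} 1^p 0^p 1^p, of length 4p+k. Suppose this equals vv. The string starts with 0 and ends with 1, so v does too; thus the boundary between the two copies of v is a 1→0 transition. There is exactly one such transition, at position 2p+k, so |v| = 2p+k and |vv| = 4p+2k ≠ 4p+k since k ≥ 1. So xy^2z ∉ L.
This is a contradiction; hence L is not regular.

0^{p+k} 1^p 0^p 1^p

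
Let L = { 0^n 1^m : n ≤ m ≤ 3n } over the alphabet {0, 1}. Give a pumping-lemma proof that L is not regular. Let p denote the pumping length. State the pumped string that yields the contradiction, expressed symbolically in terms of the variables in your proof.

Assume L is regular; let p be its pumping constant.
Take w = 0^p 1^p ∈ L (since p ≤ p ≤ 3p), with |w| = 2p ≥ p.
Write w = xyz as guaranteed by the lemma, with |xy| ≤ p and y is nonempty.
The first p characters of w are 0's, so xy (and hence y) consists only of 0's. Write y = 0^k, 1 ≤ k ≤ p.
Pump with i = 2: xy^2z = 0^{p+k} 1^p. Now n = p+k > p = m, so the condition n ≤ m fails. Thus xy^2z ∉ L.
This contradicts the pumping lemma, so L is not regular.

0^{p+k} 1^p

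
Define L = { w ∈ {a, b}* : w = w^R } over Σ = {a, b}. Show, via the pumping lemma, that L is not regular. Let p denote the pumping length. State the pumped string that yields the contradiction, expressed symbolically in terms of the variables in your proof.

a^{p+k} b a^p

Suppose for contradiction that L is regular, and let p be the pumping length.
Take w = a^p b a^p, a palindrome of length 2p+1 ≥ p.
Write w = xyz as guaranteed by the lemma, with |xy| ≤ p and |y| ≥ 1.
Because |xy| ≤ p and w begins with p copies of a, we have y = a^k with 1 ≤ k ≤ p.
Pump with i = 2: xy^2z = a^{p+k} b a^p. Its reverse is a^p b a^{p+k}, which differs from xy^2z since k ≥ 1. So xy^2z is not a palindrome and xy^2z ∉ L.
Contradiction. Therefore L is not regular.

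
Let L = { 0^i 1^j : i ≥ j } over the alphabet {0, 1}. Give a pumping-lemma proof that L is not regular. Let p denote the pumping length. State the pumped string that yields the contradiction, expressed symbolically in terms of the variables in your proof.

Assume L is regular; let p be its pumping constant.
Choose w = 0^p 1^p ∈ L, with |w| = 2p ≥ p.
Write w = xyz as guaranteed by the lemma, with |xy| ≤ p and |y| > 0.
The first p characters of w are 0's, so xy (and hence y) consists only of 0's. Write y = 0^k, 1 ≤ k ≤ p.
Consider xy^0z = xz = 0^{p-k} 1^p. Since k ≥ 1, the 0-count p-k is less than p, so i ≥ j fails; thus xz ∉ L.
This is a contradiction; hence L is not regular.

0^{p-k} 1^p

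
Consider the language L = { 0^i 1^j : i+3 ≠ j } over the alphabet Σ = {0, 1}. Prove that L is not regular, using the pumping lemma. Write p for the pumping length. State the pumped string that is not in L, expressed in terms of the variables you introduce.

Assume L is regular. Let p be the pumping length given by the pumping lemma.
Choose w = 0^p 1^{p+p!+3}. Since p ≠ (p+p!+3)-3 = p+p!, w ∈ L; and |w| ≥ p.
The pumping lemma gives a decomposition w = xyz where |xy| ≤ p and |y| > 0.
Because |xy| ≤ p and w begins with p copies of 0, we have y = 0^k with 1 ≤ k ≤ p.
Since 1 ≤ k ≤ p, k divides p!; set t = 1 + p!/k. Then xy^t z has p + (p!/k)·k = p + p! copies of 0. Now the 0-count is p+p! and (1-count)-3 = (p+p!+3)-3 = p+p!, so i+3 ≠ j fails. So xy^t z = 0^{p+p!} 1^{p+p!+3} ∉ L.
This is a contradiction; hence L is not regular.

0^{p+p!} 1^{p+p!+3}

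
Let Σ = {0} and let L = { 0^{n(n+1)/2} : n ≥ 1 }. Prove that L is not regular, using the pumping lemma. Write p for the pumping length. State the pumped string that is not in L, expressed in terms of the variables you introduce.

0^{p(p+1)/2+k}

Toward a contradiction, assume L is regular with pumping length p.
Take w = 0^{p(p+1)/2} ∈ L with |w| = p(p+1)/2 ≥ p.
The pumping lemma gives a decomposition w = xyz where |xy| ≤ p and |y| > 0.
Then y = 0^k for some k with 1 ≤ k ≤ p.
Pump with i = 2: xy^2z = 0^{p(p+1)/2+k}. Since 1 ≤ k ≤ p, p(p+1)/2 < p(p+1)/2+k ≤ p(p+1)/2+p < (p+1)(p+2)/2, so p(p+1)/2+k is strictly between consecutive triangular numbers. So xy^2z ∉ L.
This is a contradiction; hence L is not regular.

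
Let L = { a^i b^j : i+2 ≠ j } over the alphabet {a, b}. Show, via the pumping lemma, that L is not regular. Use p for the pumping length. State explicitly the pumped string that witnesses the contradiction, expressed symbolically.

a^{p+p!} b^{p+p!+2}

Suppose for contradiction that L is regular, and let p be the pumping length.
Choose w = a^p b^{p+p!+2}. Since p ≠ (p+p!+2)-2 = p+p!, w ∈ L; and |w| ≥ p.
By the pumping lemma, w = xyz with |xy| ≤ p and y is nonempty.
Since the first p symbols of w are all a's and |xy| ≤ p, y lies entirely in the leading a-block: y = a^k for some k with 1 ≤ k ≤ p.
Since 1 ≤ k ≤ p, k divides p!; set t = 1 + p!/k. Then xy^t z has p + (p!/k)·k = p + p! copies of a. Now the a-count is p+p! and (b-count)-2 = (p+p!+2)-2 = p+p!, so i+2 ≠ j fails. So xy^t z = a^{p+p!} b^{p+p!+2} ∉ L.
This contradicts the pumping lemma, so L is not regular.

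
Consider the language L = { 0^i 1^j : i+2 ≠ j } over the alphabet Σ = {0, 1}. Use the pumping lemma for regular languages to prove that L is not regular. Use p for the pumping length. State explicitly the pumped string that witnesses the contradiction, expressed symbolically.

0^{p+p!} 1^{p+p!+2}

Assume L is regular; let p be its pumping constant.
Choose w = 0^p 1^{p+p!+2}. Since p ≠ (p+p!+2)-2 = p+p!, w ∈ L; and |w| ≥ p.
By the pumping lemma, w = xyz with |xy| ≤ p and |y| ≥ 1.
Because |xy| ≤ p and w begins with p copies of 0, we have y = 0^k with 1 ≤ k ≤ p.
Since 1 ≤ k ≤ p, k divides p!; set t = 1 + p!/k. Then xy^t z has p + (p!/k)·k = p + p! copies of 0. Now the 0-count is p+p! and (1-count)-2 = (p+p!+2)-2 = p+p!, so i+2 ≠ j fails. So xy^t z = 0^{p+p!} 1^{p+p!+2} ∉ L.
This contradicts the pumping lemma, so L is not regular.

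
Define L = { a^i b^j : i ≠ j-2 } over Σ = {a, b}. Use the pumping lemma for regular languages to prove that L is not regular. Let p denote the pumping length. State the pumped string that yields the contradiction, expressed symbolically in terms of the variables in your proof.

Toward a contradiction, assume L is regular with pumping length p.
Choose w = a^p b^{p+p!+2}. Since p ≠ (p+p!+2)-2 = p+p!, w ∈ L; and |w| ≥ p.
The pumping lemma gives a decomposition w = xyz where |xy| ≤ p and y is nonempty.
Since the first p symbols of w are all a's and |xy| ≤ p, y lies entirely in the leading a-block: y = a^k for some k with 1 ≤ k ≤ p.
Since 1 ≤ k ≤ p, k divides p!; set t = 1 + p!/k. Then xy^t z has p + (p!/k)·k = p + p! copies of a. Now the a-count is p+p! and (b-count)-2 = (p+p!+2)-2 = p+p!, so i ≠ j-2 fails. So xy^t z = a^{p+p!} b^{p+p!+2} ∉ L.
This contradicts the pumping lemma, so L is not regular.

a^{p+p!} b^{p+p!+2}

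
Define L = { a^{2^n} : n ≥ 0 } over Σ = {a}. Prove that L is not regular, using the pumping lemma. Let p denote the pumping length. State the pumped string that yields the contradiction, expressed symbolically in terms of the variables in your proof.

Assume L is regular; let p be its pumping constant.
Take w = a^{2^p} ∈ L with |w| = 2^p ≥ p.
By the pumping lemma, w = xyz with |xy| ≤ p and y is nonempty.
Then y = a^k for some k with 1 ≤ k ≤ p.
Pump with i = 2: xy^2z = a^{2^p+k}. Since 1 ≤ k ≤ p < 2^p, we have 2^p < 2^p+k < 2^{p+1}, so 2^p+k is not a power of 2. So xy^2z ∉ L.
Contradiction. Therefore L is not regular.

a^{2^p+k}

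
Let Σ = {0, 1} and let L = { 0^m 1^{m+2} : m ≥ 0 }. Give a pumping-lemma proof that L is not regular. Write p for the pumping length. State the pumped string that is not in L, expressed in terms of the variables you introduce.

0^{p+k} 1^{p+2}

Assume L is regular; let p be its pumping constant.
Choose w = 0^p 1^{p+2}, which is in L with |w| = 2p+2 ≥ p.
By the pumping lemma, w = xyz with |xy| ≤ p and |y| > 0.
The first p characters of w are 0's, so xy (and hence y) consists only of 0's. Write y = 0^k, 1 ≤ k ≤ p.
Pump with i = 2: xy^2z = 0^{p+k} 1^{p+2}. For this to lie in L we would need p+2 = (p+k)+2, which forces k = 0. But k ≥ 1, so xy^2z ∉ L.
This contradicts the pumping lemma, so L is not regular.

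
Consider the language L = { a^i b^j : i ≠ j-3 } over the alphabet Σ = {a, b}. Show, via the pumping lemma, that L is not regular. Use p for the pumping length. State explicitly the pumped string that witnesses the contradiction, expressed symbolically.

a^{p+p!} b^{p+p!+3}

Assume L is regular. Let p be the pumping length given by the pumping lemma.
Choose w = a^p b^{p+p!+3}. Since p ≠ (p+p!+3)-3 = p+p!, w ∈ L; and |w| ≥ p.
The pumping lemma gives a decomposition w = xyz where |xy| ≤ p and y is nonempty.
The first p characters of w are a's, so xy (and hence y) consists only of a's. Write y = a^k, 1 ≤ k ≤ p.
Since 1 ≤ k ≤ p, k divides p!; set t = 1 + p!/k. Then xy^t z has p + (p!/k)·k = p + p! copies of a. Now the a-count is p+p! and (b-count)-3 = (p+p!+3)-3 = p+p!, so i ≠ j-3 fails. So xy^t z = a^{p+p!} b^{p+p!+3} ∉ L.
Contradiction. Therefore L is not regular.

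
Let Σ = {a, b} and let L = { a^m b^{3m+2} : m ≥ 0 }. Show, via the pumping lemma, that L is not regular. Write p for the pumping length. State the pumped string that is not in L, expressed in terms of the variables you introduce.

Suppose for contradiction that L is regular, and let p be the pumping length.
Choose w = a^p b^{3p+2}, which is in L with |w| = 4p+2 ≥ p.
Write w = xyz as guaranteed by the lemma, with |xy| ≤ p and |y| > 0.
Since the first p symbols of w are all a's and |xy| ≤ p, y lies entirely in the leading a-block: y = a^k for some k with 1 ≤ k ≤ p.
Pump with i = 2: xy^2z = a^{p+k} b^{3p+2}. For this to lie in L we would need 3p+2 = 3(p+k)+2, which forces k = 0. But k ≥ 1, so xy^2z ∉ L.
This contradicts the pumping lemma, so L is not regular.

a^{p+k} b^{3p+2}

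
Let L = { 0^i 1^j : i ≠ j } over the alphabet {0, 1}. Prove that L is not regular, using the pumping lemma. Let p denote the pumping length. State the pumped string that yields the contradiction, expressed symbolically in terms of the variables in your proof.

0^{p+p!} 1^{p+p!}

Assume L is regular. Let p be the pumping length given by the pumping lemma.
Choose w = 0^p 1^{p+p!}. Since p ≠ p+p!, w ∈ L; and |w| ≥ p.
Write w = xyz as guaranteed by the lemma, with |xy| ≤ p and |y| > 0.
The first p characters of w are 0's, so xy (and hence y) consists only of 0's. Write y = 0^k, 1 ≤ k ≤ p.
Since 1 ≤ k ≤ p, k divides p!; set t = 1 + p!/k. Then xy^t z has p + (p!/k)·k = p + p! copies of 0. Now the 0-count equals the 1-count, so i ≠ j fails. So xy^t z = 0^{p+p!} 1^{p+p!} ∉ L.
This contradicts the pumping lemma, so L is not regular.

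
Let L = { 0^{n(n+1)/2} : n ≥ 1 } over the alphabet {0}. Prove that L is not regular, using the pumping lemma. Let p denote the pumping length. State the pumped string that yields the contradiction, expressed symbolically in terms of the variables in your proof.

0^{p(p+1)/2+k}

Assume L is regular; let p be its pumping constant.
Take w = 0^{p(p+1)/2} ∈ L with |w| = p(p+1)/2 ≥ p.
Write w = xyz as guaranteed by the lemma, with |xy| ≤ p and |y| ≥ 1.
Then y = 0^k for some k with 1 ≤ k ≤ p.
Pump with i = 2: xy^2z = 0^{p(p+1)/2+k}. Since 1 ≤ k ≤ p, p(p+1)/2 < p(p+1)/2+k ≤ p(p+1)/2+p < (p+1)(p+2)/2, so p(p+1)/2+k is strictly between consecutive triangular numbers. So xy^2z ∉ L.
Contradiction. Therefore L is not regular.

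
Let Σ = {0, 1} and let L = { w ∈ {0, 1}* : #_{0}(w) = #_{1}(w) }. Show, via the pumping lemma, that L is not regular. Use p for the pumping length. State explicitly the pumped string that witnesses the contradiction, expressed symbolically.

0^{p+k} 1^p

Suppose for contradiction that L is regular, and let p be the pumping length.
Choose w = 0^p 1^p ∈ L with |w| = 2p ≥ p.
Write w = xyz as guaranteed by the lemma, with |xy| ≤ p and |y| ≥ 1.
Since the first p symbols of w are all 0's and |xy| ≤ p, y lies entirely in the leading 0-block: y = 0^k for some k with 1 ≤ k ≤ p.
Pump with i = 2: xy^2z = 0^{p+k} 1^p has p+k occurrences of 0 but only p of 1. Since k ≥ 1 the counts differ, so xy^2z ∉ L.
Contradiction. Therefore L is not regular.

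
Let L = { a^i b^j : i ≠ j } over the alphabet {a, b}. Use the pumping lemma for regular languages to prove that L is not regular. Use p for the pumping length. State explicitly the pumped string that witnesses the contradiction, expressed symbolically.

Assume L is regular; let p be its pumping constant.
Choose w = a^p b^{p+p!}. Since p ≠ p+p!, w ∈ L; and |w| ≥ p.
Write w = xyz as guaranteed by the lemma, with |xy| ≤ p and |y| > 0.
The first p characters of w are a's, so xy (and hence y) consists only of a's. Write y = a^k, 1 ≤ k ≤ p.
Since 1 ≤ k ≤ p, k divides p!; set t = 1 + p!/k. Then xy^t z has p + (p!/k)·k = p + p! copies of a. Now the a-count equals the b-count, so i ≠ j fails. So xy^t z = a^{p+p!} b^{p+p!} ∉ L.
Contradiction. Therefore L is not regular.

a^{p+p!} b^{p+p!}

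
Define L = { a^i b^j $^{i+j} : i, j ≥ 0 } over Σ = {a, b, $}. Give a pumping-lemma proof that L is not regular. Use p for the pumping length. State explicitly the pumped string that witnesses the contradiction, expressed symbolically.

Assume L is regular. Let p be the pumping length given by the pumping lemma.
Take w = a^p b^p $^{2p} ∈ L (with i=j=p, i+j=2p), |w| = 4p ≥ p.
By the pumping lemma, w = xyz with |xy| ≤ p and y is nonempty.
The first p characters of w are a's, so xy (and hence y) consists only of a's. Write y = a^k, 1 ≤ k ≤ p.
Consider xy^2z = a^{p+k} b^p $^{2p}. Now the a- and b-counts sum to 2p+k, but the $-count is 2p ≠ 2p+k. So xy^2z ∉ L.
This is a contradiction; hence L is not regular.

a^{p+k} b^p $^{2p}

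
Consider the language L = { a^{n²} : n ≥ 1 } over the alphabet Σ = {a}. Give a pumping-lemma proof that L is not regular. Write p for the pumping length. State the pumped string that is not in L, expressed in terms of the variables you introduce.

Assume L is regular; let p be its pumping constant.
Take w = a^{p²} ∈ L with |w| = p² ≥ p.
Write w = xyz as guaranteed by the lemma, with |xy| ≤ p and |y| > 0.
Then y = a^k for some k with 1 ≤ k ≤ p.
Pump with i = 2: xy^2z = a^{p²+k}. Since 1 ≤ k ≤ p, p² < p²+k ≤ p²+p < (p+1)², so p²+k lies strictly between consecutive squares and is not a perfect square. So xy^2z ∉ L.
Contradiction. Therefore L is not regular.

a^{p²+k}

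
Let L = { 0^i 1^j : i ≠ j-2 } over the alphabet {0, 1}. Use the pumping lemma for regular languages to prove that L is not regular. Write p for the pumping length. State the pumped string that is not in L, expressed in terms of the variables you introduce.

Assume L is regular; let p be its pumping constant.
Choose w = 0^p 1^{p+p!+2}. Since p ≠ (p+p!+2)-2 = p+p!, w ∈ L; and |w| ≥ p.
Write w = xyz as guaranteed by the lemma, with |xy| ≤ p and |y| > 0.
Since the first p symbols of w are all 0's and |xy| ≤ p, y lies entirely in the leading 0-block: y = 0^k for some k with 1 ≤ k ≤ p.
Since 1 ≤ k ≤ p, k divides p!; set t = 1 + p!/k. Then xy^t z has p + (p!/k)·k = p + p! copies of 0. Now the 0-count is p+p! and (1-count)-2 = (p+p!+2)-2 = p+p!, so i ≠ j-2 fails. So xy^t z = 0^{p+p!} 1^{p+p!+2} ∉ L.
Contradiction. Therefore L is not regular.

0^{p+p!} 1^{p+p!+2}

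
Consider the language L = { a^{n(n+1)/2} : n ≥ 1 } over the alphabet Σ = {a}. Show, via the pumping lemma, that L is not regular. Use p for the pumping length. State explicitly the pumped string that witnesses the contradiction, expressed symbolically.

Assume L is regular; let p be its pumping constant.
Take w = a^{p(p+1)/2} ∈ L with |w| = p(p+1)/2 ≥ p.
By the pumping lemma, w = xyz with |xy| ≤ p and |y| > 0.
Then y = a^k for some k with 1 ≤ k ≤ p.
Pump with i = 2: xy^2z = a^{p(p+1)/2+k}. Since 1 ≤ k ≤ p, p(p+1)/2 < p(p+1)/2+k ≤ p(p+1)/2+p < (p+1)(p+2)/2, so p(p+1)/2+k is strictly between consecutive triangular numbers. So xy^2z ∉ L.
This contradicts the pumping lemma, so L is not regular.

a^{p(p+1)/2+k}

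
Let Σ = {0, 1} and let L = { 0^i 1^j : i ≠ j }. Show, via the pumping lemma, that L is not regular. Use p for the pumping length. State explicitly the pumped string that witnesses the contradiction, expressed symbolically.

Suppose for contradiction that L is regular, and let p be the pumping length.
Choose w = 0^p 1^{p+p!}. Since p ≠ p+p!, w ∈ L; and |w| ≥ p.
The pumping lemma gives a decomposition w = xyz where |xy| ≤ p and y is nonempty.
Since the first p symbols of w are all 0's and |xy| ≤ p, y lies entirely in the leading 0-block: y = 0^k for some k with 1 ≤ k ≤ p.
Since 1 ≤ k ≤ p, k divides p!; set t = 1 + p!/k. Then xy^t z has p + (p!/k)·k = p + p! copies of 0. Now the 0-count equals the 1-count, so i ≠ j fails. So xy^t z = 0^{p+p!} 1^{p+p!} ∉ L.
This is a contradiction; hence L is not regular.

0^{p+p!} 1^{p+p!}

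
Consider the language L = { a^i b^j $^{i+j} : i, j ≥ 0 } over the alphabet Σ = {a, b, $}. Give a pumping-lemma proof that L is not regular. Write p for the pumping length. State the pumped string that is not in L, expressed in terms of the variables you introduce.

a^{p+k} b^p $^{2p}

Assume L is regular. Let p be the pumping length given by the pumping lemma.
Take w = a^p b^p $^{2p} ∈ L (with i=j=p, i+j=2p), |w| = 4p ≥ p.
By the pumping lemma, w = xyz with |xy| ≤ p and |y| > 0.
The first p characters of w are a's, so xy (and hence y) consists only of a's. Write y = a^k, 1 ≤ k ≤ p.
Consider xy^2z = a^{p+k} b^p $^{2p}. Now the a- and b-counts sum to 2p+k, but the $-count is 2p ≠ 2p+k. So xy^2z ∉ L.
This is a contradiction; hence L is not regular.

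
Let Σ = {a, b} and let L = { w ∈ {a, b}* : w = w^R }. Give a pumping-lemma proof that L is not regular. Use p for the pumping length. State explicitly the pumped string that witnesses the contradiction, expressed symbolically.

a^{p+k} b a^p

Assume L is regular. Let p be the pumping length given by the pumping lemma.
Take w = a^p b a^p, a palindrome of length 2p+1 ≥ p.
The pumping lemma gives a decomposition w = xyz where |xy| ≤ p and |y| ≥ 1.
Because |xy| ≤ p and w begins with p copies of a, we have y = a^k with 1 ≤ k ≤ p.
Pump with i = 2: xy^2z = a^{p+k} b a^p. Its reverse is a^p b a^{p+k}, which differs from xy^2z since k ≥ 1. So xy^2z is not a palindrome and xy^2z ∉ L.
This is a contradiction; hence L is not regular.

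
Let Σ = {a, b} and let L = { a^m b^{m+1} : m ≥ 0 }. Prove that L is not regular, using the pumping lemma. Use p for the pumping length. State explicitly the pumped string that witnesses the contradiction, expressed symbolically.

a^{p+k} b^{p+1}

Toward a contradiction, assume L is regular with pumping length p.
Take w = a^p b^{p+1}. Then w ∈ L and |w| = 2p+1 ≥ p.
Write w = xyz as guaranteed by the lemma, with |xy| ≤ p and |y| ≥ 1.
Since the first p symbols of w are all a's and |xy| ≤ p, y lies entirely in the leading a-block: y = a^k for some k with 1 ≤ k ≤ p.
Pump with i = 2: xy^2z = a^{p+k} b^{p+1}. For this to lie in L we would need p+1 = (p+k)+1, which forces k = 0. But k ≥ 1, so xy^2z ∉ L.
Contradiction. Therefore L is not regular.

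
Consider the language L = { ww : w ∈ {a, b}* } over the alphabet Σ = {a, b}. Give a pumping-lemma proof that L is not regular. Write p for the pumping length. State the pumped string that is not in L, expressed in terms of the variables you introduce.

a^{p+k} b^p a^p b^p

Assume L is regular. Let p be the pumping length given by the pumping lemma.
Take w = a^p b^p a^p b^p = uu where u = a^pb^p; then w ∈ L and |w| = 4p ≥ p.
Write w = xyz as guaranteed by the lemma, with |xy| ≤ p and |y| ≥ 1.
Because |xy| ≤ p and w begins with p copies of a, we have y = a^k with 1 ≤ k ≤ p.
Pump with i = 2: xy^2z = a^{p+k} b^p a^p b^p, of length 4p+k. Suppose this equals vv. The string starts with a and ends with b, so v does too; thus the boundary between the two copies of v is a b→a transition. There is exactly one such transition, at position 2p+k, so |v| = 2p+k and |vv| = 4p+2k ≠ 4p+k since k ≥ 1. So xy^2z ∉ L.
This is a contradiction; hence L is not regular.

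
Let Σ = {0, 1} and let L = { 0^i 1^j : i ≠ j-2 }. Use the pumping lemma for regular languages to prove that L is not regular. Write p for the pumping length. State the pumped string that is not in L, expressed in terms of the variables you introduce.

Toward a contradiction, assume L is regular with pumping length p.
Choose w = 0^p 1^{p+p!+2}. Since p ≠ (p+p!+2)-2 = p+p!, w ∈ L; and |w| ≥ p.
The pumping lemma gives a decomposition w = xyz where |xy| ≤ p and y is nonempty.
Because |xy| ≤ p and w begins with p copies of 0, we have y = 0^k with 1 ≤ k ≤ p.
Since 1 ≤ k ≤ p, k divides p!; set t = 1 + p!/k. Then xy^t z has p + (p!/k)·k = p + p! copies of 0. Now the 0-count is p+p! and (1-count)-2 = (p+p!+2)-2 = p+p!, so i ≠ j-2 fails. So xy^t z = 0^{p+p!} 1^{p+p!+2} ∉ L.
This is a contradiction; hence L is not regular.

0^{p+p!} 1^{p+p!+2}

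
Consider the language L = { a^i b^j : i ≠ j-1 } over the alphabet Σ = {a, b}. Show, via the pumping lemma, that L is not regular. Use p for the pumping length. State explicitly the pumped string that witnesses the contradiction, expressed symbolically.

a^{p+p!} b^{p+p!+1}

Toward a contradiction, assume L is regular with pumping length p.
Choose w = a^p b^{p+p!+1}. Since p ≠ (p+p!+1)-1 = p+p!, w ∈ L; and |w| ≥ p.
The pumping lemma gives a decomposition w = xyz where |xy| ≤ p and |y| > 0.
The first p characters of w are a's, so xy (and hence y) consists only of a's. Write y = a^k, 1 ≤ k ≤ p.
Since 1 ≤ k ≤ p, k divides p!; set t = 1 + p!/k. Then xy^t z has p + (p!/k)·k = p + p! copies of a. Now the a-count is p+p! and (b-count)-1 = (p+p!+1)-1 = p+p!, so i ≠ j-1 fails. So xy^t z = a^{p+p!} b^{p+p!+1} ∉ L.
This is a contradiction; hence L is not regular.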